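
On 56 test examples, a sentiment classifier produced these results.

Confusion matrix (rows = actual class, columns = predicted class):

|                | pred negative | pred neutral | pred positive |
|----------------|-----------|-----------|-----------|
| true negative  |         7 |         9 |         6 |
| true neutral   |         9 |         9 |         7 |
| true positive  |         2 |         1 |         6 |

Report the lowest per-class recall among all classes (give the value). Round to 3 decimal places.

Per-class recall (TP/(TP+FN)):
  negative: TP=7, FN=9+6=15 → 7/22 = 0.3182
  neutral: TP=9, FN=9+7=16 → 9/25 = 0.3600
  positive: TP=6, FN=2+1=3 → 6/9 = 0.6667
Lowest is class 'negative' with recall = 0.318.

0.318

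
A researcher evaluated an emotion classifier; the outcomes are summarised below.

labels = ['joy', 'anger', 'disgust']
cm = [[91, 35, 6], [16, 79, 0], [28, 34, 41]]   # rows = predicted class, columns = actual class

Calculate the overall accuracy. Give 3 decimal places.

0.639

Accuracy = trace / total = (91+79+41=211) / 330 = 211/330 = 0.639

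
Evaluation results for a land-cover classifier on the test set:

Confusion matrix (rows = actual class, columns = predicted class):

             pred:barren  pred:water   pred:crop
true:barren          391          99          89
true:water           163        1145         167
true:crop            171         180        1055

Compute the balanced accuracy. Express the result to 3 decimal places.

0.734

Balanced accuracy = mean of per-class recall.
  barren: recall = 391/579 = 0.6753
  water: recall = 1145/1475 = 0.7763
  crop: recall = 1055/1406 = 0.7504
Mean = (0.6753 + 0.7763 + 0.7504) / 3 = 0.734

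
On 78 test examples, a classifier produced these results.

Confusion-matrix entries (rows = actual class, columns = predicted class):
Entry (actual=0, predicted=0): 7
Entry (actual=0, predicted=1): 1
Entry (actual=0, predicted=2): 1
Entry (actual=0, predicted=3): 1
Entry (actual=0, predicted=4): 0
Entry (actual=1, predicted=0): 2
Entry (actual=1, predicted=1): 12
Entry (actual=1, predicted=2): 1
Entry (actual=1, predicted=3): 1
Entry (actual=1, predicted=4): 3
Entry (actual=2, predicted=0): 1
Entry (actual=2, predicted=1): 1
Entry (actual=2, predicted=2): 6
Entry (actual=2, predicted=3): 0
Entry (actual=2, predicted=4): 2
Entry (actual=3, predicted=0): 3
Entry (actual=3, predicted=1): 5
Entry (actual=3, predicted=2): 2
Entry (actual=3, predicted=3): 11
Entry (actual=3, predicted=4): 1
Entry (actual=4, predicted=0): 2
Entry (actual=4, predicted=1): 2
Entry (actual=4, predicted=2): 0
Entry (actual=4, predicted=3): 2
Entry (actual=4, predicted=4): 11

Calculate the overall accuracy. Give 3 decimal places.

Accuracy = trace / total = (7+12+6+11+11=47) / 78 = 47/78 = 0.603

0.603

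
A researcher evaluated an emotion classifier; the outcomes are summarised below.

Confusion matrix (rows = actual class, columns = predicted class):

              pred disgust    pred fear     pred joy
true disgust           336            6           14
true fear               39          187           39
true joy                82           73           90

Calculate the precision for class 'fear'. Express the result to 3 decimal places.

precision = TP/(TP+FP).
fear: TP=187, FP=6+73=79 → 187/266 = 0.7030

0.703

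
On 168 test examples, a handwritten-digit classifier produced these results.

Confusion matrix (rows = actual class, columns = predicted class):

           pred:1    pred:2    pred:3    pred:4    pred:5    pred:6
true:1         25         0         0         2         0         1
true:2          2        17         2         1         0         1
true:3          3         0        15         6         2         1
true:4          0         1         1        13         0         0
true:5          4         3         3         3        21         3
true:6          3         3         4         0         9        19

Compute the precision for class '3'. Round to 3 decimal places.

0.600

Treat '3' as positive and all other classes as negative.
precision = TP/(TP+FP).
3: TP=15, FP=0+2+1+3+4=10 → 15/25 = 0.6000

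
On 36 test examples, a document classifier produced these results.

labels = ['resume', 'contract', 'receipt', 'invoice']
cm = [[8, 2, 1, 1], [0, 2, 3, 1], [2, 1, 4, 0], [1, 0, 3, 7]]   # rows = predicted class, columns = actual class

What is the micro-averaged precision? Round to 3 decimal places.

0.583

Micro-averaging pools counts across classes: ΣTP=21, ΣFP=15, ΣFN=15.
Micro-precision = TP/(TP+FP) on pooled counts = 0.583 (equals overall accuracy in single-label multiclass).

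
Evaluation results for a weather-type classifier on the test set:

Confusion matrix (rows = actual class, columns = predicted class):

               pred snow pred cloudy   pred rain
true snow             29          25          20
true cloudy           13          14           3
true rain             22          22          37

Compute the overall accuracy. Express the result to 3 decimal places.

Accuracy = trace / total = (29+14+37=80) / 185 = 80/185 = 0.432

0.432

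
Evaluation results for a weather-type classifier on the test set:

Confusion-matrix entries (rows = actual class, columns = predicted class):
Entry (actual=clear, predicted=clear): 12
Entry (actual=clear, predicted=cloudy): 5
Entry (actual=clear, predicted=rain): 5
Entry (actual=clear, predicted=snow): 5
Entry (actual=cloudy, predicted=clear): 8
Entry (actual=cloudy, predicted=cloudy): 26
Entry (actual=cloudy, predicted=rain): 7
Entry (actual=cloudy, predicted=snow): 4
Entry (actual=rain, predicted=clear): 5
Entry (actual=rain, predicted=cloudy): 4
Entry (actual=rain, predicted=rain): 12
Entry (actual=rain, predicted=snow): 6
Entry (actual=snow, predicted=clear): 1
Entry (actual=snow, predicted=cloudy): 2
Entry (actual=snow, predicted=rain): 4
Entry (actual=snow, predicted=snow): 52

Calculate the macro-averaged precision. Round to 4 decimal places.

Per-class precision (TP/(TP+FP)):
  clear: TP=12, FP=8+5+1=14 → 12/26 = 0.46154
  cloudy: TP=26, FP=5+4+2=11 → 26/37 = 0.70270
  rain: TP=12, FP=5+7+4=16 → 12/28 = 0.42857
  snow: TP=52, FP=5+4+6=15 → 52/67 = 0.77612
Macro-precision = mean = (0.46154 + 0.70270 + 0.42857 + 0.77612) / 4 = 0.5922

0.5922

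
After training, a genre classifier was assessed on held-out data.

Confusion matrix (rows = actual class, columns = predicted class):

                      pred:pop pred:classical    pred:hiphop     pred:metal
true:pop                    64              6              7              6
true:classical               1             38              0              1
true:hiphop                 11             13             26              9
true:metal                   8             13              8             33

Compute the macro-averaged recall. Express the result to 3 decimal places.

Per-class recall (TP/(TP+FN)):
  pop: TP=64, FN=6+7+6=19 → 64/83 = 0.7711
  classical: TP=38, FN=1+0+1=2 → 38/40 = 0.9500
  hiphop: TP=26, FN=11+13+9=33 → 26/59 = 0.4407
  metal: TP=33, FN=8+13+8=29 → 33/62 = 0.5323
Macro-recall = mean = (0.7711 + 0.9500 + 0.4407 + 0.5323) / 4 = 0.674

0.674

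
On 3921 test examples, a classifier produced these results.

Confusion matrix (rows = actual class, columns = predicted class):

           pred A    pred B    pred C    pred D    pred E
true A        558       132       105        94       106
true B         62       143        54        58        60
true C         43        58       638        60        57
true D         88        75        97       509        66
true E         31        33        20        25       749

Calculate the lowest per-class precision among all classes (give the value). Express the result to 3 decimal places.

Per-class precision (TP/(TP+FP)):
  A: TP=558, FP=62+43+88+31=224 → 558/782 = 0.7136
  B: TP=143, FP=132+58+75+33=298 → 143/441 = 0.3243
  C: TP=638, FP=105+54+97+20=276 → 638/914 = 0.6980
  D: TP=509, FP=94+58+60+25=237 → 509/746 = 0.6823
  E: TP=749, FP=106+60+57+66=289 → 749/1038 = 0.7216
Lowest is class 'B' with precision = 0.324.

0.324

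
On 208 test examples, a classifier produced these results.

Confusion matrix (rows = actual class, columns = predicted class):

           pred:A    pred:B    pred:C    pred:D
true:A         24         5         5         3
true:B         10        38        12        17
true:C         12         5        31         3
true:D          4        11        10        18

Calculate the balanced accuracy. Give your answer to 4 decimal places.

Balanced accuracy = mean of per-class recall.
  A: recall = 24/37 = 0.64865
  B: recall = 38/77 = 0.49351
  C: recall = 31/51 = 0.60784
  D: recall = 18/43 = 0.41860
Mean = (0.64865 + 0.49351 + 0.60784 + 0.41860) / 4 = 0.5422

0.5422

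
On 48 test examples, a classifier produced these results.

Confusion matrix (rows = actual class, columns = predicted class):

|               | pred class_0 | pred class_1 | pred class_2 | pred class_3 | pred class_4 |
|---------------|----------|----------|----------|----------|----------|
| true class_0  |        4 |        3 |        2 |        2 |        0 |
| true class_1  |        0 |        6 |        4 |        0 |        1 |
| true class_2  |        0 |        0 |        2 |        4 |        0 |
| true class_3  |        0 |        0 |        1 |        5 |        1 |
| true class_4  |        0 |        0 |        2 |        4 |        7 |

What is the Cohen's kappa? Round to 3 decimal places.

Observed agreement pₒ = trace/N = 24/48 = 0.5000
Expected agreement pₑ = Σ (rowᵢ·colᵢ)/N² = (11·4 + 11·9 + 6·11 + 7·15 + 13·9)/48² = 0.1871
κ = (pₒ − pₑ)/(1 − pₑ) = (0.5000 − 0.1871)/(1 − 0.1871) = 0.385

0.385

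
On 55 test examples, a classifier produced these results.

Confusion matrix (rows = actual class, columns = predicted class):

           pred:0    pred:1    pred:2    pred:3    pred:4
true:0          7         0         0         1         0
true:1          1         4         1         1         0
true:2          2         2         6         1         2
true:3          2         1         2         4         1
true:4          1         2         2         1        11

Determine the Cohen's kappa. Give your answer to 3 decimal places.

0.472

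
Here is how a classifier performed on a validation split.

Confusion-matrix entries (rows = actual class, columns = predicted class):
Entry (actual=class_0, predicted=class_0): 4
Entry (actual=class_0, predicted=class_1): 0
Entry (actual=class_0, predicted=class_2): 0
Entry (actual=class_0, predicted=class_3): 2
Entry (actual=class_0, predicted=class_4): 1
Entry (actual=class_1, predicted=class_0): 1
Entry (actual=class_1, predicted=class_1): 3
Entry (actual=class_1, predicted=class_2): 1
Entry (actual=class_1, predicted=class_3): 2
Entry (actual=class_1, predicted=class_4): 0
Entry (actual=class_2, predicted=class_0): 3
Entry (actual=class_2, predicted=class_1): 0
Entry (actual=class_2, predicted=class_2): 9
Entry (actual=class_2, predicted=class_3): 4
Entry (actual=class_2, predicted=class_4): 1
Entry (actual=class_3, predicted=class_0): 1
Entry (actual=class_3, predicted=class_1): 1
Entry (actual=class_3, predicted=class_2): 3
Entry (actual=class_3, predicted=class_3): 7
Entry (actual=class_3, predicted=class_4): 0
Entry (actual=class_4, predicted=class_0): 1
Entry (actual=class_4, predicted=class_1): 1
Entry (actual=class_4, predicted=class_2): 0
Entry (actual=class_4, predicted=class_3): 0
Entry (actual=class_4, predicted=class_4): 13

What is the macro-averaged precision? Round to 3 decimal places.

0.605

Per-class precision (TP/(TP+FP)):
  class_0: TP=4, FP=1+3+1+1=6 → 4/10 = 0.4000
  class_1: TP=3, FP=0+0+1+1=2 → 3/5 = 0.6000
  class_2: TP=9, FP=0+1+3+0=4 → 9/13 = 0.6923
  class_3: TP=7, FP=2+2+4+0=8 → 7/15 = 0.4667
  class_4: TP=13, FP=1+0+1+0=2 → 13/15 = 0.8667
Macro-precision = mean = (0.4000 + 0.6000 + 0.6923 + 0.4667 + 0.8667) / 5 = 0.605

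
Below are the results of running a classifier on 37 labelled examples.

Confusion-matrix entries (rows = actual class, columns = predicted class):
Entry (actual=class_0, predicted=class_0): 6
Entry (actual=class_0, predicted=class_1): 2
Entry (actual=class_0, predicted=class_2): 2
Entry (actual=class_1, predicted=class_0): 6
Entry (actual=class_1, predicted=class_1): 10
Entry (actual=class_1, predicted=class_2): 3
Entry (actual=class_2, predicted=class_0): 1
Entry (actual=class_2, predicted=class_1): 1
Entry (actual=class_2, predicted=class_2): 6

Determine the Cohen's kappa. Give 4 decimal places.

0.3861

Observed agreement pₒ = trace/N = 22/37 = 0.59459
Expected agreement pₑ = Σ (rowᵢ·colᵢ)/N² = (10·13 + 19·13 + 8·11)/37² = 0.33966
κ = (pₒ − pₑ)/(1 − pₑ) = (0.59459 − 0.33966)/(1 − 0.33966) = 0.3861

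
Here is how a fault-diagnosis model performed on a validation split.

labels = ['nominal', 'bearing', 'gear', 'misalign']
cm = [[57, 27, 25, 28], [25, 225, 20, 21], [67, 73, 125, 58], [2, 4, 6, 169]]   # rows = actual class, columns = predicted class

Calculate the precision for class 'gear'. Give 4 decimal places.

0.7102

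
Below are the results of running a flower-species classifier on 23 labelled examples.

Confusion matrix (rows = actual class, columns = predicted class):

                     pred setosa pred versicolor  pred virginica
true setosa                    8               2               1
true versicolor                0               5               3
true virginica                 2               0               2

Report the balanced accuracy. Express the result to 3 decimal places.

Balanced accuracy = mean of per-class recall.
  setosa: recall = 8/11 = 0.7273
  versicolor: recall = 5/8 = 0.6250
  virginica: recall = 2/4 = 0.5000
Mean = (0.7273 + 0.6250 + 0.5000) / 3 = 0.617

0.617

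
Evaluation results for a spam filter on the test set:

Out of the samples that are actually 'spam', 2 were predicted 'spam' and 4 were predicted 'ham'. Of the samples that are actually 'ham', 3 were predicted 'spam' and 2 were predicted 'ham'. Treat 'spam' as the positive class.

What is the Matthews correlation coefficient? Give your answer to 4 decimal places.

-0.2667

MCC = (TP·TN − FP·FN) / √((TP+FP)(TP+FN)(TN+FP)(TN+FN))
Numerator = 2·2 − 3·4 = -8
Denominator = √(5·6·5·6) = √900 = 30.0000
MCC = -8 / 30.0000 = -0.2667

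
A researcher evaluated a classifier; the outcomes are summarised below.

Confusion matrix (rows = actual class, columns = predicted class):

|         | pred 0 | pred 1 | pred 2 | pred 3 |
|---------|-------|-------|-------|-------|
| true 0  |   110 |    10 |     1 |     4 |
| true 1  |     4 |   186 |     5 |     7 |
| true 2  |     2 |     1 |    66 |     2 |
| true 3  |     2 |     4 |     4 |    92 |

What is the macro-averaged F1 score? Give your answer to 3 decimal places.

0.904

Per-class F1 score (2·TP/(2·TP+FP+FN)):
  0: TP=110, FP=4+2+2=8, FN=10+1+4=15 → 220/243 = 0.9053
  1: TP=186, FP=10+1+4=15, FN=4+5+7=16 → 372/403 = 0.9231
  2: TP=66, FP=1+5+4=10, FN=2+1+2=5 → 132/147 = 0.8980
  3: TP=92, FP=4+7+2=13, FN=2+4+4=10 → 184/207 = 0.8889
Macro-F1 score = mean = (0.9053 + 0.9231 + 0.8980 + 0.8889) / 4 = 0.904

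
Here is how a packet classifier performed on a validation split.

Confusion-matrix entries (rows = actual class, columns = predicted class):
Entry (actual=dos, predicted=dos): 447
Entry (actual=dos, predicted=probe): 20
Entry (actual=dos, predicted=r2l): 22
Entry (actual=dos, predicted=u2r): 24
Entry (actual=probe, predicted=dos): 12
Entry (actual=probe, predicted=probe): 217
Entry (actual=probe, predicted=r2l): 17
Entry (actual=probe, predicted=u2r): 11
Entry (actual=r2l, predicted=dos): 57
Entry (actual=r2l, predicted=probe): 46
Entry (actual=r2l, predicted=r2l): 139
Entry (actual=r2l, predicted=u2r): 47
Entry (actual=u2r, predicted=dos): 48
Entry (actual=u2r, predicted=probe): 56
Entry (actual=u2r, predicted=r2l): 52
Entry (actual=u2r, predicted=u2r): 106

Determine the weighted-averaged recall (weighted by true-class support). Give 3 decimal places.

Per-class recall (TP/(TP+FN)):
  dos: TP=447, FN=20+22+24=66 → 447/513 = 0.8713
  probe: TP=217, FN=12+17+11=40 → 217/257 = 0.8444
  r2l: TP=139, FN=57+46+47=150 → 139/289 = 0.4810
  u2r: TP=106, FN=48+56+52=156 → 106/262 = 0.4046
Weighted-recall = Σ (supportᵢ/N)·recallᵢ with N=1321: (513/1321)·0.8713 + (257/1321)·0.8444 + (289/1321)·0.4810 + (262/1321)·0.4046 = 0.688

0.688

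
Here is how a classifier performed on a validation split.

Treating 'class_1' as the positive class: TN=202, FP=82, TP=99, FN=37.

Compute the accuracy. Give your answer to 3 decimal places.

0.717

Accuracy = (TP+TN)/N = (99+202)/420 = 0.717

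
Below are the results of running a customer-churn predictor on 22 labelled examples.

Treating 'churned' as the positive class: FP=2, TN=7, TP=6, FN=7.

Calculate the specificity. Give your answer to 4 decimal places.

Specificity = TN/(TN+FP) = 7/(7+2) = 0.7778

0.7778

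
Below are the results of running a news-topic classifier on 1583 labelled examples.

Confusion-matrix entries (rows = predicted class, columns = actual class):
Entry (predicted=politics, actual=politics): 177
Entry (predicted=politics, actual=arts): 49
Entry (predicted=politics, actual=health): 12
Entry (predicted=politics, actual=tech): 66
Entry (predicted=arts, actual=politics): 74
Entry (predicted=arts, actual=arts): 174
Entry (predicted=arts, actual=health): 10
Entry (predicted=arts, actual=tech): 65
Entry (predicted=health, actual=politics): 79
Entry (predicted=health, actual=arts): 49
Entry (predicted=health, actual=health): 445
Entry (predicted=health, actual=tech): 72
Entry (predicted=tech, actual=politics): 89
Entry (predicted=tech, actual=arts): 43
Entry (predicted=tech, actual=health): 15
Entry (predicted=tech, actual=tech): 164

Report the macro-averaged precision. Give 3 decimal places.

Per-class precision (TP/(TP+FP)):
  politics: TP=177, FP=49+12+66=127 → 177/304 = 0.5822
  arts: TP=174, FP=74+10+65=149 → 174/323 = 0.5387
  health: TP=445, FP=79+49+72=200 → 445/645 = 0.6899
  tech: TP=164, FP=89+43+15=147 → 164/311 = 0.5273
Macro-precision = mean = (0.5822 + 0.5387 + 0.6899 + 0.5273) / 4 = 0.585

0.585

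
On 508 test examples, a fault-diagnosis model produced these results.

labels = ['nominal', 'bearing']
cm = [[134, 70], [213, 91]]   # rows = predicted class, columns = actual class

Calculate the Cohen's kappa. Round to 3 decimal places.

-0.039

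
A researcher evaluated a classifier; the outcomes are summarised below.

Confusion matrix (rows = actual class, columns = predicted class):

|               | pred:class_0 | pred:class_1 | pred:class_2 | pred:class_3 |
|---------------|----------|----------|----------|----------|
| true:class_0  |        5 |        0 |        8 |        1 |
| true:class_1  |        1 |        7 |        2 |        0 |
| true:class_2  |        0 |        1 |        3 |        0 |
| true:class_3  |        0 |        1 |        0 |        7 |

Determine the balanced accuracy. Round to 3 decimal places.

0.671

Balanced accuracy = mean of per-class recall.
  class_0: recall = 5/14 = 0.3571
  class_1: recall = 7/10 = 0.7000
  class_2: recall = 3/4 = 0.7500
  class_3: recall = 7/8 = 0.8750
Mean = (0.3571 + 0.7000 + 0.7500 + 0.8750) / 4 = 0.671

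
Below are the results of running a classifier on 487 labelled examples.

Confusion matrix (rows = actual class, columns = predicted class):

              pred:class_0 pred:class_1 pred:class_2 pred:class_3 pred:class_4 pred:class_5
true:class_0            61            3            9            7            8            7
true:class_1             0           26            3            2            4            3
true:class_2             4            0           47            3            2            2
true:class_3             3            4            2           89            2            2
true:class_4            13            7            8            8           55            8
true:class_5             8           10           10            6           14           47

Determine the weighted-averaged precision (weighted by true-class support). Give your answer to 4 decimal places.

0.6716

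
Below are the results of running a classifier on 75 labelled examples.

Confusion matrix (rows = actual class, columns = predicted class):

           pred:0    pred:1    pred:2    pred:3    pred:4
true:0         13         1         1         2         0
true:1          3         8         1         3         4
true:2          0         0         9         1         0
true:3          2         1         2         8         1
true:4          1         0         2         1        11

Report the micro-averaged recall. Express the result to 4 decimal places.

0.6533

Micro-averaging pools counts across classes: ΣTP=49, ΣFP=26, ΣFN=26.
Micro-recall = TP/(TP+FN) on pooled counts = 0.6533 (equals overall accuracy in single-label multiclass).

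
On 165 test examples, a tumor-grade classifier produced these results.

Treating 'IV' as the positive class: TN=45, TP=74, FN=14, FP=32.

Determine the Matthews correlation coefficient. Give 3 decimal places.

MCC = (TP·TN − FP·FN) / √((TP+FP)(TP+FN)(TN+FP)(TN+FN))
Numerator = 74·45 − 32·14 = 2882
Denominator = √(106·88·77·59) = √42377104 = 6509.7699
MCC = 2882 / 6509.7699 = 0.443

0.443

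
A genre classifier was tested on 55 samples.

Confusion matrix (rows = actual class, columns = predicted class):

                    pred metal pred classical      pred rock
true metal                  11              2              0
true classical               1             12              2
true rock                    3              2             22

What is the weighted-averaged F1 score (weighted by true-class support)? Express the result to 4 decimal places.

0.8204

Per-class F1 score (2·TP/(2·TP+FP+FN)):
  metal: TP=11, FP=1+3=4, FN=2+0=2 → 22/28 = 0.78571
  classical: TP=12, FP=2+2=4, FN=1+2=3 → 24/31 = 0.77419
  rock: TP=22, FP=0+2=2, FN=3+2=5 → 44/51 = 0.86275
Weighted-F1 score = Σ (supportᵢ/N)·F1 scoreᵢ with N=55: (13/55)·0.78571 + (15/55)·0.77419 + (27/55)·0.86275 = 0.8204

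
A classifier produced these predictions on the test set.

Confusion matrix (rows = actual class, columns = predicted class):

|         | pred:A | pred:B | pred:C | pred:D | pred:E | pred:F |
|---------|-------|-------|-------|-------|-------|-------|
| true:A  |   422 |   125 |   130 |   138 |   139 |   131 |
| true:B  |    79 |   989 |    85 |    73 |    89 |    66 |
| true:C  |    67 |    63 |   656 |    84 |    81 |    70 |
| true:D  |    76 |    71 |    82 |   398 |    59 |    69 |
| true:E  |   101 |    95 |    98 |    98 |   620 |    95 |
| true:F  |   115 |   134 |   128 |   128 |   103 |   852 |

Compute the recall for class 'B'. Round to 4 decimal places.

0.7161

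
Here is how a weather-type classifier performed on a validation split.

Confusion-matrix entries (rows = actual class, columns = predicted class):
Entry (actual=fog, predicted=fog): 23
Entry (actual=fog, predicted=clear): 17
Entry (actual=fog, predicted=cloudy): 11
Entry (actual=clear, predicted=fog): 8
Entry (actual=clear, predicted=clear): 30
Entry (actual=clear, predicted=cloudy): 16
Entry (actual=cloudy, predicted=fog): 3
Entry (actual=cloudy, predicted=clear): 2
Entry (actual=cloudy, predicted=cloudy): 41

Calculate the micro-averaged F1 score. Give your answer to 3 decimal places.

0.623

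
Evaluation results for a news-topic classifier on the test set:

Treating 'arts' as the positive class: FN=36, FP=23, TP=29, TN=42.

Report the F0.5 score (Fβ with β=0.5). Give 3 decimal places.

0.531

Fβ = (1+β²)·TP / ((1+β²)·TP + β²·FN + FP), with β²=1/4
= 1.25·29 / (1.25·29 + 0.25·36 + 23) = 0.531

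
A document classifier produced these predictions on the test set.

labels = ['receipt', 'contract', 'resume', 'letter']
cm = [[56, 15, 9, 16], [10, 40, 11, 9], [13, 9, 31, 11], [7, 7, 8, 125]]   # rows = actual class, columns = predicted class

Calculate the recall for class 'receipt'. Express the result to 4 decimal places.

0.5833

Take TP from the diagonal, FP from the rest of the 'receipt' prediction marginal, FN from the rest of the 'receipt' actual marginal.
recall = TP/(TP+FN).
receipt: TP=56, FN=15+9+16=40 → 56/96 = 0.58333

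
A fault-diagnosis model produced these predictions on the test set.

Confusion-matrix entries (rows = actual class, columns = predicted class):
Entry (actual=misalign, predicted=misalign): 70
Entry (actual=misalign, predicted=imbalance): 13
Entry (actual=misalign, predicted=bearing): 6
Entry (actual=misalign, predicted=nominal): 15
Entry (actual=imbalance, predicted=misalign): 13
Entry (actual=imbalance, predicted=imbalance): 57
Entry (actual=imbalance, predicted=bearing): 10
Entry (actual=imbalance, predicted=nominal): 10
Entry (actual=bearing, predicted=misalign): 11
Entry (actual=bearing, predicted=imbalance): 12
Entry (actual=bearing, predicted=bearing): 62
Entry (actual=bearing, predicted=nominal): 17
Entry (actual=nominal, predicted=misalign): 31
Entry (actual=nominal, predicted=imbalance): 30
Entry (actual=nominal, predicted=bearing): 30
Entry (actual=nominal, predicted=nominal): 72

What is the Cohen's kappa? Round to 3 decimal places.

0.425

Observed agreement pₒ = trace/N = 261/459 = 0.5686
Expected agreement pₑ = Σ (rowᵢ·colᵢ)/N² = (104·125 + 90·112 + 102·108 + 163·114)/459² = 0.2500
κ = (pₒ − pₑ)/(1 − pₑ) = (0.5686 − 0.2500)/(1 − 0.2500) = 0.425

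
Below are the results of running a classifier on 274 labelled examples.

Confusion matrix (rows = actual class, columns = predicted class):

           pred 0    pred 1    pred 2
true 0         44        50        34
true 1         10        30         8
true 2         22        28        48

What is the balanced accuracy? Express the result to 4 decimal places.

Balanced accuracy = mean of per-class recall.
  0: recall = 44/128 = 0.34375
  1: recall = 30/48 = 0.62500
  2: recall = 48/98 = 0.48980
Mean = (0.34375 + 0.62500 + 0.48980) / 3 = 0.4862

0.4862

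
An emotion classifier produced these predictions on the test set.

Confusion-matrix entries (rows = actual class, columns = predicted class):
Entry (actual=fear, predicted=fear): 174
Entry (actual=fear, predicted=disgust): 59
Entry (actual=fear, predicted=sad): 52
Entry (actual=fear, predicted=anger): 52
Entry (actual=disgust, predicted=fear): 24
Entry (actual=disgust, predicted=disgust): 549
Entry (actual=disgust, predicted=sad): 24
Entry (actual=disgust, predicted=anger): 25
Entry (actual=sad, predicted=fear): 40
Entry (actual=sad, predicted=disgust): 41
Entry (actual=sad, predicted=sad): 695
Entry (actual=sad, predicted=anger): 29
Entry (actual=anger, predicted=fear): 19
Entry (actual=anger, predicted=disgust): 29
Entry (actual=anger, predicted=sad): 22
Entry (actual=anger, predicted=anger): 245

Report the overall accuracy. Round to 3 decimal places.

Accuracy = trace / total = (174+549+695+245=1663) / 2079 = 1663/2079 = 0.800

0.800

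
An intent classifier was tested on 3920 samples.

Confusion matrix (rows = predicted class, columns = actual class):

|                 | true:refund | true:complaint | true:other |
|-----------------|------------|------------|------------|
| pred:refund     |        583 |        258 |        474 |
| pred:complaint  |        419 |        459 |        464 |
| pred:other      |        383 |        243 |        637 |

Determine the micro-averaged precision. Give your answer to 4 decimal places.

0.4283

Micro-averaging pools counts across classes: ΣTP=1679, ΣFP=2241, ΣFN=2241.
Micro-precision = TP/(TP+FP) on pooled counts = 0.4283 (equals overall accuracy in single-label multiclass).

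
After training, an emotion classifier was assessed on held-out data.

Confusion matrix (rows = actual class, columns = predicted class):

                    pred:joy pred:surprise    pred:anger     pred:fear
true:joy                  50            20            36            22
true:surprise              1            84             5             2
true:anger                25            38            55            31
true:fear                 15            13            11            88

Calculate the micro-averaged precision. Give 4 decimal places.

Micro-averaging pools counts across classes: ΣTP=277, ΣFP=219, ΣFN=219.
Micro-precision = TP/(TP+FP) on pooled counts = 0.5585 (equals overall accuracy in single-label multiclass).

0.5585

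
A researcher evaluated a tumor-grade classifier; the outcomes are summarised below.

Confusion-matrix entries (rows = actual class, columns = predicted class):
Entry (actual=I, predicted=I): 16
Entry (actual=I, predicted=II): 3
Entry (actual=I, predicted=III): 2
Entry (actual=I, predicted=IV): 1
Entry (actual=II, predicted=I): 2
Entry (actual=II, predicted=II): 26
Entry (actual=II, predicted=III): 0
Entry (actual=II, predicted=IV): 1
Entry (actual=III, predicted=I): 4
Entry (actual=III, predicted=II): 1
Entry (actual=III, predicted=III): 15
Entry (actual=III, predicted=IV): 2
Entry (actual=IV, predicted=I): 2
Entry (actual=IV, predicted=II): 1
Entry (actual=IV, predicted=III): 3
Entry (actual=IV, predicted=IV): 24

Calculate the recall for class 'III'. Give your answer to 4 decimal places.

0.6818

recall = TP/(TP+FN).
III: TP=15, FN=4+1+2=7 → 15/22 = 0.68182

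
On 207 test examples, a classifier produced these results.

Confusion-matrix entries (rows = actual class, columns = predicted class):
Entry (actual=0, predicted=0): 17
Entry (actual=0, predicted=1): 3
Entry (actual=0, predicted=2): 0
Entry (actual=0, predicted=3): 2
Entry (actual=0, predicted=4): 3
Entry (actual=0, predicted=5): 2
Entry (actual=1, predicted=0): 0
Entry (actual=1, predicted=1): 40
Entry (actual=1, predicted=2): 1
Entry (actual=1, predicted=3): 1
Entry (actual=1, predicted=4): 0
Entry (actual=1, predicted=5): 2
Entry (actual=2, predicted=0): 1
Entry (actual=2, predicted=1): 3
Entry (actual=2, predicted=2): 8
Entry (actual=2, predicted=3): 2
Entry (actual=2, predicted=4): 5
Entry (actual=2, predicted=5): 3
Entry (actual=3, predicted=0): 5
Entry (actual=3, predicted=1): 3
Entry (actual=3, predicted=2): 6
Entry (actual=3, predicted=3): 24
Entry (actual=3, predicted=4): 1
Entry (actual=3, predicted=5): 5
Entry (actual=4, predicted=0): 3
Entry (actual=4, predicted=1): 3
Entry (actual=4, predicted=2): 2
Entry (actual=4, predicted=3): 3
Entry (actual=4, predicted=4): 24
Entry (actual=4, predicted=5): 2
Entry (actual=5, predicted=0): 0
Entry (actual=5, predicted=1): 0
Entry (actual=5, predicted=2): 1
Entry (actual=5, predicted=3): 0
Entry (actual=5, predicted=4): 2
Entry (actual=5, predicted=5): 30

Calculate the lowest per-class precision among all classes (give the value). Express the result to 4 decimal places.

Per-class precision (TP/(TP+FP)):
  0: TP=17, FP=0+1+5+3+0=9 → 17/26 = 0.65385
  1: TP=40, FP=3+3+3+3+0=12 → 40/52 = 0.76923
  2: TP=8, FP=0+1+6+2+1=10 → 8/18 = 0.44444
  3: TP=24, FP=2+1+2+3+0=8 → 24/32 = 0.75000
  4: TP=24, FP=3+0+5+1+2=11 → 24/35 = 0.68571
  5: TP=30, FP=2+2+3+5+2=14 → 30/44 = 0.68182
Lowest is class '2' with precision = 0.4444.

0.4444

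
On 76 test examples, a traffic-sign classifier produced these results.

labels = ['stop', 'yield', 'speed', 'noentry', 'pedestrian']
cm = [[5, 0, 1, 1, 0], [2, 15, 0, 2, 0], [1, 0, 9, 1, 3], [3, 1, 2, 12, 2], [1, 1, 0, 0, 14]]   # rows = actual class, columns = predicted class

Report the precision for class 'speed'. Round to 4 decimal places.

0.7500

One-vs-rest for 'speed': TP = diagonal; FP = other classes predicted 'speed'; FN = 'speed' predicted as other.
precision = TP/(TP+FP).
speed: TP=9, FP=1+0+2+0=3 → 9/12 = 0.75000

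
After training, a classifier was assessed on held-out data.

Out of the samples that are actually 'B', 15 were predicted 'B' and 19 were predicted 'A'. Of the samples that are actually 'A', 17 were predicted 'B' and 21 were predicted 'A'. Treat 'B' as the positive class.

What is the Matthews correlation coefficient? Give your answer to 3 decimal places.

-0.006

MCC = (TP·TN − FP·FN) / √((TP+FP)(TP+FN)(TN+FP)(TN+FN))
Numerator = 15·21 − 17·19 = -8
Denominator = √(32·34·38·40) = √1653760 = 1285.9860
MCC = -8 / 1285.9860 = -0.006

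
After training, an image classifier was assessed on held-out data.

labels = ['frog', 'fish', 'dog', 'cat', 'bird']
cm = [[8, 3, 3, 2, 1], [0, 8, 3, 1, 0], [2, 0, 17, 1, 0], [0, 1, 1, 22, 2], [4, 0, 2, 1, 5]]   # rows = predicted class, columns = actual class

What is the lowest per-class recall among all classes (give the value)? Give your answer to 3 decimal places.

Per-class recall (TP/(TP+FN)):
  frog: TP=8, FN=0+2+0+4=6 → 8/14 = 0.5714
  fish: TP=8, FN=3+0+1+0=4 → 8/12 = 0.6667
  dog: TP=17, FN=3+3+1+2=9 → 17/26 = 0.6538
  cat: TP=22, FN=2+1+1+1=5 → 22/27 = 0.8148
  bird: TP=5, FN=1+0+0+2=3 → 5/8 = 0.6250
Lowest is class 'frog' with recall = 0.571.

0.571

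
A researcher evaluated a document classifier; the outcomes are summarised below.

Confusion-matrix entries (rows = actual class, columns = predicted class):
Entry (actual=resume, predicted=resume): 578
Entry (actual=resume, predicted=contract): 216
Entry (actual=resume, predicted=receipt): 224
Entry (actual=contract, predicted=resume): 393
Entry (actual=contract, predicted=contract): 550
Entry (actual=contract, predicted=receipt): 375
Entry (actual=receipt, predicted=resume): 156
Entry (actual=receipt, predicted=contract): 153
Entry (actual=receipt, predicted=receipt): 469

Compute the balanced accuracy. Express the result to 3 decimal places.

Balanced accuracy = mean of per-class recall.
  resume: recall = 578/1018 = 0.5678
  contract: recall = 550/1318 = 0.4173
  receipt: recall = 469/778 = 0.6028
Mean = (0.5678 + 0.4173 + 0.6028) / 3 = 0.529

0.529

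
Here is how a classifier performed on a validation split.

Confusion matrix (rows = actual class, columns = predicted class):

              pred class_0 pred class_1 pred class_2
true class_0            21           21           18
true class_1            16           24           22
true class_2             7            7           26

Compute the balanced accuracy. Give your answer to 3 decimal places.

Balanced accuracy = mean of per-class recall.
  class_0: recall = 21/60 = 0.3500
  class_1: recall = 24/62 = 0.3871
  class_2: recall = 26/40 = 0.6500
Mean = (0.3500 + 0.3871 + 0.6500) / 3 = 0.462

0.462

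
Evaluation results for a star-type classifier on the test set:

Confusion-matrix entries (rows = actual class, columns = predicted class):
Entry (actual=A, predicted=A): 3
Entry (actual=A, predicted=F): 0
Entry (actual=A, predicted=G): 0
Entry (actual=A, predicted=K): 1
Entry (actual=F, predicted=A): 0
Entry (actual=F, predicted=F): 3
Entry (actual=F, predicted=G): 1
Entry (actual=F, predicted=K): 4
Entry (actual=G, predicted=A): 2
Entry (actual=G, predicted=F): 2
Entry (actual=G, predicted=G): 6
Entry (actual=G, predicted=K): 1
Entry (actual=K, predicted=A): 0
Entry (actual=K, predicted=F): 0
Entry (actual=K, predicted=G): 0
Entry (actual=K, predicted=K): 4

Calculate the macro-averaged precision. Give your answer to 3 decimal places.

0.614

Per-class precision (TP/(TP+FP)):
  A: TP=3, FP=0+2+0=2 → 3/5 = 0.6000
  F: TP=3, FP=0+2+0=2 → 3/5 = 0.6000
  G: TP=6, FP=0+1+0=1 → 6/7 = 0.8571
  K: TP=4, FP=1+4+1=6 → 4/10 = 0.4000
Macro-precision = mean = (0.6000 + 0.6000 + 0.8571 + 0.4000) / 4 = 0.614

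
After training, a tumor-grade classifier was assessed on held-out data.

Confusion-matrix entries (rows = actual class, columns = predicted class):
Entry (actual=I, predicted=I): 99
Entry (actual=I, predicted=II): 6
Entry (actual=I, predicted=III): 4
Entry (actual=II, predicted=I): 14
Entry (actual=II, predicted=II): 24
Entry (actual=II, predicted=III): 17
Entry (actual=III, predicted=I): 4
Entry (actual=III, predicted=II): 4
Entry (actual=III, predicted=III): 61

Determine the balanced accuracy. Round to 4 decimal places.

0.7429

Balanced accuracy = mean of per-class recall.
  I: recall = 99/109 = 0.90826
  II: recall = 24/55 = 0.43636
  III: recall = 61/69 = 0.88406
Mean = (0.90826 + 0.43636 + 0.88406) / 3 = 0.7429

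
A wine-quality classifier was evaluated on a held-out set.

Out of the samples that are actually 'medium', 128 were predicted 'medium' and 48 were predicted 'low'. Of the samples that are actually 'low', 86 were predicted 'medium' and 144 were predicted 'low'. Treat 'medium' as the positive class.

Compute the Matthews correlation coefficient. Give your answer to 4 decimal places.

0.3507

MCC = (TP·TN − FP·FN) / √((TP+FP)(TP+FN)(TN+FP)(TN+FN))
Numerator = 128·144 − 86·48 = 14304
Denominator = √(214·176·230·192) = √1663242240 = 40782.8670
MCC = 14304 / 40782.8670 = 0.3507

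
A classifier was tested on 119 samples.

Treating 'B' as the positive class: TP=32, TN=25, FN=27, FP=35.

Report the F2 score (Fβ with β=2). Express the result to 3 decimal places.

0.528

Fβ = (1+β²)·TP / ((1+β²)·TP + β²·FN + FP), with β²=4
= 5·32 / (5·32 + 4·27 + 35) = 0.528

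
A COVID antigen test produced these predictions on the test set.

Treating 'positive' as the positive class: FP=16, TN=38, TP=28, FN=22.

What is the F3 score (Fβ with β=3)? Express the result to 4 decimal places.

Fβ = (1+β²)·TP / ((1+β²)·TP + β²·FN + FP), with β²=9
= 10·28 / (10·28 + 9·22 + 16) = 0.5668

0.5668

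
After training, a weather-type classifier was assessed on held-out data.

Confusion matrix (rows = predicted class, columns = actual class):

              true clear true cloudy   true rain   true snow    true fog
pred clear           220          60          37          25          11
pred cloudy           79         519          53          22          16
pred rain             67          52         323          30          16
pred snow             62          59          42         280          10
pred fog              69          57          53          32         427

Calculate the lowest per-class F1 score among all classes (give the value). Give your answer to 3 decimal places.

0.518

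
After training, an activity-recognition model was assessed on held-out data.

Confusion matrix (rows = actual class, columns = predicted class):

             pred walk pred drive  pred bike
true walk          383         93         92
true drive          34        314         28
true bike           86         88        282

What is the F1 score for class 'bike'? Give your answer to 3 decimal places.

0.657

One-vs-rest for 'bike': TP = diagonal; FP = other classes predicted 'bike'; FN = 'bike' predicted as other.
F1 score = 2·TP/(2·TP+FP+FN).
bike: TP=282, FP=92+28=120, FN=86+88=174 → 564/858 = 0.6573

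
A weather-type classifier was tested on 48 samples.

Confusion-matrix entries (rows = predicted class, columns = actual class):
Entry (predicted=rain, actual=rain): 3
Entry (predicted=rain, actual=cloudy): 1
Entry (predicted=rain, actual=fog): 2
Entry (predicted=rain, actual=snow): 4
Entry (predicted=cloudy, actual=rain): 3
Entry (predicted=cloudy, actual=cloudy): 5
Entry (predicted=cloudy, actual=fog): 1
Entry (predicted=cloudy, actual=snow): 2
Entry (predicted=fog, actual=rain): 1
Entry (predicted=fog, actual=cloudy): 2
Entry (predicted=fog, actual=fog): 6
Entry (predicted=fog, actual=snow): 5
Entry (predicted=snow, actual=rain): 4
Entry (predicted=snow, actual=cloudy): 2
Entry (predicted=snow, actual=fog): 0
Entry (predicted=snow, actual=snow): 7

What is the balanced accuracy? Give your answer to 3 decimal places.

0.457

Balanced accuracy = mean of per-class recall.
  rain: recall = 3/11 = 0.2727
  cloudy: recall = 5/10 = 0.5000
  fog: recall = 6/9 = 0.6667
  snow: recall = 7/18 = 0.3889
Mean = (0.2727 + 0.5000 + 0.6667 + 0.3889) / 4 = 0.457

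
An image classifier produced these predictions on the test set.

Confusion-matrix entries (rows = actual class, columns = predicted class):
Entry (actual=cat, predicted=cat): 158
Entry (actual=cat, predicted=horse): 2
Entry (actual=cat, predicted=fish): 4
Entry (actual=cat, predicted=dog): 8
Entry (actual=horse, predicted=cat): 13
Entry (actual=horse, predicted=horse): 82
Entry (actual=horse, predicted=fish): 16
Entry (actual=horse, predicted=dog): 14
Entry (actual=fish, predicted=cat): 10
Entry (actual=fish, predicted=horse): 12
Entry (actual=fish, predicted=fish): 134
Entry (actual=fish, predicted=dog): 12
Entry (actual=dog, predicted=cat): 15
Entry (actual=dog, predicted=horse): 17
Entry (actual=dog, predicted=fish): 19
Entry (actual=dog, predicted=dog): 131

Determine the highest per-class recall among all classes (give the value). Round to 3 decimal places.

Per-class recall (TP/(TP+FN)):
  cat: TP=158, FN=2+4+8=14 → 158/172 = 0.9186
  horse: TP=82, FN=13+16+14=43 → 82/125 = 0.6560
  fish: TP=134, FN=10+12+12=34 → 134/168 = 0.7976
  dog: TP=131, FN=15+17+19=51 → 131/182 = 0.7198
Highest is class 'cat' with recall = 0.919.

0.919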